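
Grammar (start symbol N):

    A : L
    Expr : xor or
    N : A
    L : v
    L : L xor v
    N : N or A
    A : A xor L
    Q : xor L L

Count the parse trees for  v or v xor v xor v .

4

Parse trees for v or v xor v xor v:
  [N [N [A [L v]]] or [A [L [L [L v] xor v] xor v]]]
  [N [N [A [L v]]] or [A [A [L v]] xor [L [L v] xor v]]]
  [N [N [A [L v]]] or [A [A [L [L v] xor v]] xor [L v]]]
  [N [N [A [L v]]] or [A [A [A [L v]] xor [L v]] xor [L v]]]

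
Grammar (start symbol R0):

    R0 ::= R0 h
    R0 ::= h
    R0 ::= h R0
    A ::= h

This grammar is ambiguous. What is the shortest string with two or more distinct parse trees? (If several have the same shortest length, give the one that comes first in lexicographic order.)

length 1: no string has ≥2 trees
length 2: h h has 2 parse trees

Two derivations of h h:
  R0 ⇒ R0 h ⇒ h h
  R0 ⇒ h R0 ⇒ h h

h h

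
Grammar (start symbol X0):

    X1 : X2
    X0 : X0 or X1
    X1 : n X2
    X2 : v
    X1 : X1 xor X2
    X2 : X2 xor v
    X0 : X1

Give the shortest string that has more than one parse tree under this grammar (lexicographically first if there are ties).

v xor v

length 1: no string has ≥2 trees
length 2: no string has ≥2 trees
length 3: v xor v has 2 parse trees

Two derivations of v xor v:
  X0 ⇒ X1 ⇒ X2 ⇒ X2 xor v ⇒ v xor v
  X0 ⇒ X1 ⇒ X1 xor X2 ⇒ X2 xor X2 ⇒ v xor X2 ⇒ v xor v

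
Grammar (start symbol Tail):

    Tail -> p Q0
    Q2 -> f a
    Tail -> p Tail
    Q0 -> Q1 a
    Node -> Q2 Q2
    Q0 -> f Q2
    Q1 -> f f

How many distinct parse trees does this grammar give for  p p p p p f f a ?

Parse trees for p p p p p f f a:
  [Tail p [Tail p [Tail p [Tail p [Tail p [Q0 [Q1 f f] a]]]]]]
  [Tail p [Tail p [Tail p [Tail p [Tail p [Q0 f [Q2 f a]]]]]]]

2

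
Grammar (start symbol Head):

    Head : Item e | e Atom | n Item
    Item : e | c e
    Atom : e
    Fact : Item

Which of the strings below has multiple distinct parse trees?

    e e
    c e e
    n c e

e e: 2 trees
c e e: 1 tree
n c e: 1 tree

e e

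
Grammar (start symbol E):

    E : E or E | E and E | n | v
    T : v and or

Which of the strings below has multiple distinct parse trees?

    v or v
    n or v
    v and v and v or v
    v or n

v or v: 1 tree
n or v: 1 tree
v and v and v or v: 5 trees
v or n: 1 tree

v and v and v or v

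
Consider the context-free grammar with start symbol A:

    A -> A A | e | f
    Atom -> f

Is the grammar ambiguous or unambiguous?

Witness: e e e

Derivation 1: A ⇒ A A ⇒ A A A ⇒ e A A ⇒ e e A ⇒ e e e
Derivation 2: A ⇒ A A ⇒ e A ⇒ e A A ⇒ e e A ⇒ e e e

Two distinct leftmost derivations for the same string.

Ambiguous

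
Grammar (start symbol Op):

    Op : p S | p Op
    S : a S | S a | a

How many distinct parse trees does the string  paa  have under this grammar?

Parse trees for paa:
  [Op p [S a [S a]]]
  [Op p [S [S a] a]]

2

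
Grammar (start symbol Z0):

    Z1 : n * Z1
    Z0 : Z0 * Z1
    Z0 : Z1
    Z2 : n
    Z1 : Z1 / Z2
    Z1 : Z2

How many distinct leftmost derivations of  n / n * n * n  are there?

2

Parse trees for n / n * n * n:
  [Z0 [Z0 [Z1 [Z1 [Z2 n]] / [Z2 n]]] * [Z1 n * [Z1 [Z2 n]]]]
  [Z0 [Z0 [Z0 [Z1 [Z1 [Z2 n]] / [Z2 n]]] * [Z1 [Z2 n]]] * [Z1 [Z2 n]]]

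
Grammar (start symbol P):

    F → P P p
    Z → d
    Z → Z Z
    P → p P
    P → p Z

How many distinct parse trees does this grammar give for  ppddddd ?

Parse trees for ppddddd (showing first 6 of 14):
  [P p [P p [Z [Z d] [Z [Z d] [Z [Z d] [Z [Z d] [Z d]]]]]]]
  [P p [P p [Z [Z d] [Z [Z d] [Z [Z [Z d] [Z d]] [Z d]]]]]]
  [P p [P p [Z [Z d] [Z [Z [Z d] [Z d]] [Z [Z d] [Z d]]]]]]
  [P p [P p [Z [Z d] [Z [Z [Z d] [Z [Z d] [Z d]]] [Z d]]]]]
  [P p [P p [Z [Z d] [Z [Z [Z [Z d] [Z d]] [Z d]] [Z d]]]]]
  [P p [P p [Z [Z [Z d] [Z d]] [Z [Z d] [Z [Z d] [Z d]]]]]]

14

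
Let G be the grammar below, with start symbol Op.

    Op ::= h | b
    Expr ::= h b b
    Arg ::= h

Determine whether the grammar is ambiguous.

Only Op is reachable from Op; ignoring the rest: The reachable rules are right-linear with at most one rule per (nonterminal, next-terminal) pair. Each input token forces the next rule, so parsing is deterministic.

Unambiguous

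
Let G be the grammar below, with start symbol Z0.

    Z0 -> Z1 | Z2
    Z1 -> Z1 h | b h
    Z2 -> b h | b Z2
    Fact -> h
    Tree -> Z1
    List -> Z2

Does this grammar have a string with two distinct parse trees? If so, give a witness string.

Witness: b h

Derivation 1: Z0 ⇒ Z1 ⇒ b h
Derivation 2: Z0 ⇒ Z2 ⇒ b h

Two distinct leftmost derivations for the same string.

Ambiguous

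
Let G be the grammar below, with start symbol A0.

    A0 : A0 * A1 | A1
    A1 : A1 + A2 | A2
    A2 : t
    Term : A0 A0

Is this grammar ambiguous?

Unambiguous

(Term is unreachable from A0, so its rules don't affect L(A0).) A0 → A0 * A1 | A1  ;  A1 → A1 + A2 | A2  — a left-associative chain with A2 at the bottom. Each string factors uniquely by precedence.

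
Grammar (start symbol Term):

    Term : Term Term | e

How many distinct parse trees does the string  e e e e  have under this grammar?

5

Parse trees for e e e e:
  [Term [Term e] [Term [Term e] [Term [Term e] [Term e]]]]
  [Term [Term e] [Term [Term [Term e] [Term e]] [Term e]]]
  [Term [Term [Term e] [Term e]] [Term [Term e] [Term e]]]
  [Term [Term [Term e] [Term [Term e] [Term e]]] [Term e]]
  [Term [Term [Term [Term e] [Term e]] [Term e]] [Term e]]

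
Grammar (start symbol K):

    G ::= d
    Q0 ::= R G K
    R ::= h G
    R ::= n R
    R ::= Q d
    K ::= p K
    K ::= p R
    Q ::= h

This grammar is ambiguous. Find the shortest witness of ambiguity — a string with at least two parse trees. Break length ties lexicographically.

length 3: p h d has 2 parse trees

Two derivations of p h d:
  K ⇒ p R ⇒ p h G ⇒ p h d
  K ⇒ p R ⇒ p Q d ⇒ p h d

p h d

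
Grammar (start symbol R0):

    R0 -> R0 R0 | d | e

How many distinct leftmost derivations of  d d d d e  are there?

14

Parse trees for d d d d e (showing first 6 of 14):
  [R0 [R0 d] [R0 [R0 d] [R0 [R0 d] [R0 [R0 d] [R0 e]]]]]
  [R0 [R0 d] [R0 [R0 d] [R0 [R0 [R0 d] [R0 d]] [R0 e]]]]
  [R0 [R0 d] [R0 [R0 [R0 d] [R0 d]] [R0 [R0 d] [R0 e]]]]
  [R0 [R0 d] [R0 [R0 [R0 d] [R0 [R0 d] [R0 d]]] [R0 e]]]
  [R0 [R0 d] [R0 [R0 [R0 [R0 d] [R0 d]] [R0 d]] [R0 e]]]
  [R0 [R0 [R0 d] [R0 d]] [R0 [R0 d] [R0 [R0 d] [R0 e]]]]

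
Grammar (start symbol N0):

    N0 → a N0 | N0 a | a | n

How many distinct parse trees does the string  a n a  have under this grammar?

2

Parse trees for a n a:
  [N0 a [N0 [N0 n] a]]
  [N0 [N0 a [N0 n]] a]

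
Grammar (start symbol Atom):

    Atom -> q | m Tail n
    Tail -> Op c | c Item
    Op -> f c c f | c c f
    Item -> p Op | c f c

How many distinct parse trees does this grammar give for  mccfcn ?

2

Parse trees for mccfcn:
  [Atom m [Tail [Op c c f] c] n]
  [Atom m [Tail c [Item c f c]] n]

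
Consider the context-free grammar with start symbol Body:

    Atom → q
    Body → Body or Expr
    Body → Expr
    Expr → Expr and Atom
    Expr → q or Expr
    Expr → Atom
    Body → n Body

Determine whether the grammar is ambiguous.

Witness: q or q

Derivation 1: Body ⇒ Body or Expr ⇒ Expr or Expr ⇒ Atom or Expr ⇒ q or Expr ⇒ q or Atom ⇒ q or q
Derivation 2: Body ⇒ Expr ⇒ q or Expr ⇒ q or Atom ⇒ q or q

Two distinct leftmost derivations for the same string.

Ambiguous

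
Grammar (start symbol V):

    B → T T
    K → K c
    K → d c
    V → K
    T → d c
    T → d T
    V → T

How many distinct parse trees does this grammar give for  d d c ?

1

Parse trees for d d c:
  [V [T d [T d c]]]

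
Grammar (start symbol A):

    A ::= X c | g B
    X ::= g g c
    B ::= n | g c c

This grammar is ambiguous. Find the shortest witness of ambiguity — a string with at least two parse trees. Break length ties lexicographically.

g g c c

length 2: no string has ≥2 trees
length 4: g g c c has 2 parse trees

Two derivations of g g c c:
  A ⇒ X c ⇒ g g c c
  A ⇒ g B ⇒ g g c c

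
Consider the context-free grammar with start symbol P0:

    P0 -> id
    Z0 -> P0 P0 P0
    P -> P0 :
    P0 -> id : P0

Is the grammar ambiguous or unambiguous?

Only P0 is reachable from P0; ignoring the rest: Right-recursive list with a separator: after each atom, whether the separator follows determines the rule. One parse per string.

Unambiguous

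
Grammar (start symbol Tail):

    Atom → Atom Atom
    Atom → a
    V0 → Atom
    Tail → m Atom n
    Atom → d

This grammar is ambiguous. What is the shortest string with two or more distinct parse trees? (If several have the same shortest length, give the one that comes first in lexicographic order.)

length 3: no string has ≥2 trees
length 4: no string has ≥2 trees
length 5: m a a a n has 2 parse trees

Two derivations of m a a a n:
  Tail ⇒ m Atom n ⇒ m Atom Atom n ⇒ m Atom Atom Atom n ⇒ m a Atom Atom n ⇒ m a a Atom n ⇒ m a a a n
  Tail ⇒ m Atom n ⇒ m Atom Atom n ⇒ m a Atom n ⇒ m a Atom Atom n ⇒ m a a Atom n ⇒ m a a a n

m a a a n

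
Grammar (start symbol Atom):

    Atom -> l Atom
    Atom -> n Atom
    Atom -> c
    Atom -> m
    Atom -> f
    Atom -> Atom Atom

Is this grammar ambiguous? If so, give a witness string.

Witness: c c c

Derivation 1: Atom ⇒ Atom Atom ⇒ c Atom ⇒ c Atom Atom ⇒ c c Atom ⇒ c c c
Derivation 2: Atom ⇒ Atom Atom ⇒ Atom Atom Atom ⇒ c Atom Atom ⇒ c c Atom ⇒ c c c

Two distinct leftmost derivations for the same string.

Ambiguous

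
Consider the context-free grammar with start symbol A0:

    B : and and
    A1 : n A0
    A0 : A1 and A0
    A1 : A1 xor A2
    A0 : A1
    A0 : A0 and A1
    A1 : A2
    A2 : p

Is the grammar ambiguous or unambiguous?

Ambiguous

Witness: p and p

Derivation 1: A0 ⇒ A1 and A0 ⇒ A2 and A0 ⇒ p and A0 ⇒ p and A1 ⇒ p and A2 ⇒ p and p
Derivation 2: A0 ⇒ A0 and A1 ⇒ A1 and A1 ⇒ A2 and A1 ⇒ p and A1 ⇒ p and A2 ⇒ p and p

Two distinct leftmost derivations for the same string.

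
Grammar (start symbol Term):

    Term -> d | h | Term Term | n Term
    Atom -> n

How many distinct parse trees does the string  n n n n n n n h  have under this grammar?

Parse trees for n n n n n n n h:
  [Term n [Term n [Term n [Term n [Term n [Term n [Term n [Term h]]]]]]]]

1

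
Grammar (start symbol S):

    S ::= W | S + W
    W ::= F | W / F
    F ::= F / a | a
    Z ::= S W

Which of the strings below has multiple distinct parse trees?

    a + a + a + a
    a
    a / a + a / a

a + a + a + a: 1 tree
a: 1 tree
a / a + a / a: 4 trees

a / a + a / a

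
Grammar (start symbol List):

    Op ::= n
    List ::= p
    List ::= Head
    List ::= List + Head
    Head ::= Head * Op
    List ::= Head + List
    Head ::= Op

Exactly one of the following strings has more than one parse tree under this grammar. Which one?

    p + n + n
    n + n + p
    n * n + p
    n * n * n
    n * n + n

n * n + n

p + n + n: 1 tree
n + n + p: 1 tree
n * n + p: 1 tree
n * n * n: 1 tree
n * n + n: 2 trees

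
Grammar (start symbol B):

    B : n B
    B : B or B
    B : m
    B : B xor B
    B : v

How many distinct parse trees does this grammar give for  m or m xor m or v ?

5

Parse trees for m or m xor m or v:
  [B [B m] or [B [B [B m] xor [B m]] or [B v]]]
  [B [B m] or [B [B m] xor [B [B m] or [B v]]]]
  [B [B [B m] or [B [B m] xor [B m]]] or [B v]]
  [B [B [B [B m] or [B m]] xor [B m]] or [B v]]
  [B [B [B m] or [B m]] xor [B [B m] or [B v]]]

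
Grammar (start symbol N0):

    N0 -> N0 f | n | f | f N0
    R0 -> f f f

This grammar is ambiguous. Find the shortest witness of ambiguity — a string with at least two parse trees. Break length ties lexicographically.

length 1: no string has ≥2 trees
length 2: f f has 2 parse trees

Two derivations of f f:
  N0 ⇒ N0 f ⇒ f f
  N0 ⇒ f N0 ⇒ f f

f f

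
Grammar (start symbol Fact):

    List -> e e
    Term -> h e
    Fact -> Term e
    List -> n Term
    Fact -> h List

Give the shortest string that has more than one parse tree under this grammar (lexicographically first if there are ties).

length 3: h e e has 2 parse trees

Two derivations of h e e:
  Fact ⇒ Term e ⇒ h e e
  Fact ⇒ h List ⇒ h e e

h e e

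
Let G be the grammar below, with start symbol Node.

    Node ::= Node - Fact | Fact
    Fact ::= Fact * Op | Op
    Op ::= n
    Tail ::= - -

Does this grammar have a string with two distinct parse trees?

Unambiguous

Only Node, Fact, Op are reachable from Node; ignoring the rest: Node → Node - Fact | Fact  ;  Fact → Fact * Op | Op  — a left-associative chain with Op at the bottom. Each string factors uniquely by precedence.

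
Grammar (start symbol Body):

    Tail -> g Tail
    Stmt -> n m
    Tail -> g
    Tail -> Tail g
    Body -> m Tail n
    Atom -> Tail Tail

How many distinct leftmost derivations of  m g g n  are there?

2

Parse trees for m g g n:
  [Body m [Tail g [Tail g]] n]
  [Body m [Tail [Tail g] g] n]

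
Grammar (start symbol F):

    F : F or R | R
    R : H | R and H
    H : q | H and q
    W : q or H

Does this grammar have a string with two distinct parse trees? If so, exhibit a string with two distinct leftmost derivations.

Witness: q and q

Derivation 1: F ⇒ R ⇒ H ⇒ H and q ⇒ q and q
Derivation 2: F ⇒ R ⇒ R and H ⇒ H and H ⇒ q and H ⇒ q and q

Two distinct leftmost derivations for the same string.

Ambiguous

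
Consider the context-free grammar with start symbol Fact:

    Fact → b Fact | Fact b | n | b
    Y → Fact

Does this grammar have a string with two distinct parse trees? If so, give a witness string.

Witness: b b

Derivation 1: Fact ⇒ b Fact ⇒ b b
Derivation 2: Fact ⇒ Fact b ⇒ b b

Two distinct leftmost derivations for the same string.

Ambiguous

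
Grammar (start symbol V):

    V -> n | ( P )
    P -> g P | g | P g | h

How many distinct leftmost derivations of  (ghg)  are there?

2

Parse trees for (ghg):
  [V ( [P g [P [P h] g]] )]
  [V ( [P [P g [P h]] g] )]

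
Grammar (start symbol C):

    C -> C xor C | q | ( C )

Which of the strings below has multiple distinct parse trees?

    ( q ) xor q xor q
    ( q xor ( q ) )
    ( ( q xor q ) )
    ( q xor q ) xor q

( q ) xor q xor q

( q ) xor q xor q: 2 trees
( q xor ( q ) ): 1 tree
( ( q xor q ) ): 1 tree
( q xor q ) xor q: 1 tree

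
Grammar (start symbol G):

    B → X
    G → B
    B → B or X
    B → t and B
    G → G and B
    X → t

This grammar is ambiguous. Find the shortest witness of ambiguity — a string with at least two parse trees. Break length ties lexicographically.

t and t

length 1: no string has ≥2 trees
length 3: t and t has 2 parse trees

Two derivations of t and t:
  G ⇒ B ⇒ t and B ⇒ t and X ⇒ t and t
  G ⇒ G and B ⇒ B and B ⇒ X and B ⇒ t and B ⇒ t and X ⇒ t and t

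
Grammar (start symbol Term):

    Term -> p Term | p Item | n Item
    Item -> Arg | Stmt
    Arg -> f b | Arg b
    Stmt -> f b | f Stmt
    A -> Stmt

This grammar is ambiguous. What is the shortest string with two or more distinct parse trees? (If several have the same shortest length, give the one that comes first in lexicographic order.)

length 3: n f b has 2 parse trees

Two derivations of n f b:
  Term ⇒ n Item ⇒ n Arg ⇒ n f b
  Term ⇒ n Item ⇒ n Stmt ⇒ n f b

n f b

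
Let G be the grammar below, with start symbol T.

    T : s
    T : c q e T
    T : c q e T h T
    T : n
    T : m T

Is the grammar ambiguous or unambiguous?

Witness: c q e c q e n h n

Derivation 1: T ⇒ c q e T ⇒ c q e c q e T h T ⇒ c q e c q e n h T ⇒ c q e c q e n h n
Derivation 2: T ⇒ c q e T h T ⇒ c q e c q e T h T ⇒ c q e c q e n h T ⇒ c q e c q e n h n

Two distinct leftmost derivations for the same string.

Ambiguous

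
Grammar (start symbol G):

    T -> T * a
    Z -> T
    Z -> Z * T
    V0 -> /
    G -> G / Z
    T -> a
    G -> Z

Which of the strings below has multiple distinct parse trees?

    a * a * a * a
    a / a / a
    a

a * a * a * a: 8 trees
a / a / a: 1 tree
a: 1 tree

a * a * a * a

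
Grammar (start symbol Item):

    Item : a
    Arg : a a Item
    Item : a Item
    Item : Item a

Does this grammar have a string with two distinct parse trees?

Ambiguous

Witness: a a

Derivation 1: Item ⇒ a Item ⇒ a a
Derivation 2: Item ⇒ Item a ⇒ a a

Two distinct leftmost derivations for the same string.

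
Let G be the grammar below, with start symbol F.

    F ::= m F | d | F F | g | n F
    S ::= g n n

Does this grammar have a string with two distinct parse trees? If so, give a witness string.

Ambiguous

Witness: d d d

Derivation 1: F ⇒ F F ⇒ d F ⇒ d F F ⇒ d d F ⇒ d d d
Derivation 2: F ⇒ F F ⇒ F F F ⇒ d F F ⇒ d d F ⇒ d d d

Two distinct leftmost derivations for the same string.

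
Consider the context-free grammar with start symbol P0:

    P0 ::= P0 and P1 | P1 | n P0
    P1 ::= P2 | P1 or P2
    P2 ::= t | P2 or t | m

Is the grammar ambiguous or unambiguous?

Witness: m or t

Derivation 1: P0 ⇒ P1 ⇒ P2 ⇒ P2 or t ⇒ m or t
Derivation 2: P0 ⇒ P1 ⇒ P1 or P2 ⇒ P2 or P2 ⇒ m or P2 ⇒ m or t

Two distinct leftmost derivations for the same string.

Ambiguous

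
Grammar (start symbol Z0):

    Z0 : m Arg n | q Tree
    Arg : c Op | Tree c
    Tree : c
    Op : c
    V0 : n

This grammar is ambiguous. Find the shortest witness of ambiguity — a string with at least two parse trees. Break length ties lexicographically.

m c c n

length 2: no string has ≥2 trees
length 4: m c c n has 2 parse trees

Two derivations of m c c n:
  Z0 ⇒ m Arg n ⇒ m c Op n ⇒ m c c n
  Z0 ⇒ m Arg n ⇒ m Tree c n ⇒ m c c n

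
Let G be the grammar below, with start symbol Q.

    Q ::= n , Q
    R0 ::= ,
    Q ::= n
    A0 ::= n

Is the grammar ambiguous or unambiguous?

Only Q is reachable from Q; ignoring the rest: The reachable grammar is A → atom sep A | atom. Each atom is followed by either the separator (recurse) or end-of-string (stop) — no choice point.

Unambiguous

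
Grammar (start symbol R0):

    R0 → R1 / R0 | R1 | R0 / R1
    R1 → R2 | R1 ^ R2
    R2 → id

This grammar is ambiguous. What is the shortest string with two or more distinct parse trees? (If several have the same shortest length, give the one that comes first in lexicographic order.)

length 1: no string has ≥2 trees
length 3: id / id has 2 parse trees

Two derivations of id / id:
  R0 ⇒ R1 / R0 ⇒ R2 / R0 ⇒ id / R0 ⇒ id / R1 ⇒ id / R2 ⇒ id / id
  R0 ⇒ R0 / R1 ⇒ R1 / R1 ⇒ R2 / R1 ⇒ id / R1 ⇒ id / R2 ⇒ id / id

id / id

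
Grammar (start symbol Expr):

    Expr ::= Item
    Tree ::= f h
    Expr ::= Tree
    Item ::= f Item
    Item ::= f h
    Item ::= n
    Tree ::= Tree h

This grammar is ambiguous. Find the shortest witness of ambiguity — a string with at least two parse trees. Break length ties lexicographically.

length 1: no string has ≥2 trees
length 2: f h has 2 parse trees

Two derivations of f h:
  Expr ⇒ Item ⇒ f h
  Expr ⇒ Tree ⇒ f h

f h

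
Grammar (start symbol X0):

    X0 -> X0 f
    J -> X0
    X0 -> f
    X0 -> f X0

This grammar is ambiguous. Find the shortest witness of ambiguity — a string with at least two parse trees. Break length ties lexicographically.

length 1: no string has ≥2 trees
length 2: f f has 2 parse trees

Two derivations of f f:
  X0 ⇒ X0 f ⇒ f f
  X0 ⇒ f X0 ⇒ f f

f f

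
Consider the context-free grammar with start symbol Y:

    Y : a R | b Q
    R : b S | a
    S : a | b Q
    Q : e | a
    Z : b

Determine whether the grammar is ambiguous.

(Z is unreachable from Y, so its rules don't affect L(Y).) Restricted to the reachable nonterminals, every rule has the form A → t or A → t B, and no two rules for the same A share a first terminal. The grammar encodes a DFA — one run per string.

Unambiguous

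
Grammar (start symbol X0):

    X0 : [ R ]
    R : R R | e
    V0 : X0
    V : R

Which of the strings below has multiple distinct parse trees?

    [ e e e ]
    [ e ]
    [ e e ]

[ e e e ]

[ e e e ]: 2 trees
[ e ]: 1 tree
[ e e ]: 1 tree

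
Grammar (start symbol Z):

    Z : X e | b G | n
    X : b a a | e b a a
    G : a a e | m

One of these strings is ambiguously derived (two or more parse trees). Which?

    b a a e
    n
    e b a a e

b a a e

b a a e: 2 trees
n: 1 tree
e b a a e: 1 tree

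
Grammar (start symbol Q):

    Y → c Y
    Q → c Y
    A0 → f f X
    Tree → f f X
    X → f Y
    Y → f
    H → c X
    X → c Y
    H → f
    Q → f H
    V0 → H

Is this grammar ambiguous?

Unambiguous

(V0, A0, Tree are unreachable from Q, so their rules don't affect L(Q).) Each reachable nonterminal has at most one production per leading terminal, and all productions are right-linear; the derivation is determined token-by-token.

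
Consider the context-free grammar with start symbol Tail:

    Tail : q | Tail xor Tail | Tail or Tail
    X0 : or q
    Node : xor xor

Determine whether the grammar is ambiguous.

Ambiguous

Witness: q or q or q

Derivation 1: Tail ⇒ Tail or Tail ⇒ q or Tail ⇒ q or Tail or Tail ⇒ q or q or Tail ⇒ q or q or q
Derivation 2: Tail ⇒ Tail or Tail ⇒ Tail or Tail or Tail ⇒ q or Tail or Tail ⇒ q or q or Tail ⇒ q or q or q

Two distinct leftmost derivations for the same string.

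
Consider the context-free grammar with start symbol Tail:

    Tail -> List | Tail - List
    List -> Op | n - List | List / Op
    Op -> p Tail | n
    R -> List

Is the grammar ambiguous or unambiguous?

Ambiguous

Witness: n - n

Derivation 1: Tail ⇒ List ⇒ n - List ⇒ n - Op ⇒ n - n
Derivation 2: Tail ⇒ Tail - List ⇒ List - List ⇒ Op - List ⇒ n - List ⇒ n - Op ⇒ n - n

Two distinct leftmost derivations for the same string.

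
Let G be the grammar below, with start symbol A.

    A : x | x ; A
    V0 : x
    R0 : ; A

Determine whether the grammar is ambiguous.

(V0, R0 are unreachable from A, so their rules don't affect L(A).) Right-recursive list with a separator: after each atom, whether the separator follows determines the rule. One parse per string.

Unambiguous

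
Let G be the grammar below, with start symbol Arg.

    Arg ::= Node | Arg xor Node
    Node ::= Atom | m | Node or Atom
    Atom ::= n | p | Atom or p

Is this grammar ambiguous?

Witness: n or p

Derivation 1: Arg ⇒ Node ⇒ Atom ⇒ Atom or p ⇒ n or p
Derivation 2: Arg ⇒ Node ⇒ Node or Atom ⇒ Atom or Atom ⇒ n or Atom ⇒ n or p

Two distinct leftmost derivations for the same string.

Ambiguous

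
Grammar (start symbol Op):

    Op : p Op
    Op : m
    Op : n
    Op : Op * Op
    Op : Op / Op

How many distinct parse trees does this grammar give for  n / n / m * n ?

5

Parse trees for n / n / m * n:
  [Op [Op [Op n] / [Op [Op n] / [Op m]]] * [Op n]]
  [Op [Op [Op [Op n] / [Op n]] / [Op m]] * [Op n]]
  [Op [Op n] / [Op [Op [Op n] / [Op m]] * [Op n]]]
  [Op [Op n] / [Op [Op n] / [Op [Op m] * [Op n]]]]
  [Op [Op [Op n] / [Op n]] / [Op [Op m] * [Op n]]]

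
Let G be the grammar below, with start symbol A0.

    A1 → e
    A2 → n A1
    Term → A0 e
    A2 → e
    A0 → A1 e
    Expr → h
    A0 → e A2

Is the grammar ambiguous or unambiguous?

Witness: e e

Derivation 1: A0 ⇒ A1 e ⇒ e e
Derivation 2: A0 ⇒ e A2 ⇒ e e

Two distinct leftmost derivations for the same string.

Ambiguous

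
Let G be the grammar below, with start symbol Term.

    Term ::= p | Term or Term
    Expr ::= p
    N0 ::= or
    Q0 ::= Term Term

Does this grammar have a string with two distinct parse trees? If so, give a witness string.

Witness: p or p or p

Derivation 1: Term ⇒ Term or Term ⇒ p or Term ⇒ p or Term or Term ⇒ p or p or Term ⇒ p or p or p
Derivation 2: Term ⇒ Term or Term ⇒ Term or Term or Term ⇒ p or Term or Term ⇒ p or p or Term ⇒ p or p or p

Two distinct leftmost derivations for the same string.

Ambiguous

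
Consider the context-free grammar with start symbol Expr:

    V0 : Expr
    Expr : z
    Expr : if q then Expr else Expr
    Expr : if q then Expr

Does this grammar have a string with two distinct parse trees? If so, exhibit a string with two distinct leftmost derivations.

Witness: if q then if q then z else z

Derivation 1: Expr ⇒ if q then Expr else Expr ⇒ if q then if q then Expr else Expr ⇒ if q then if q then z else Expr ⇒ if q then if q then z else z
Derivation 2: Expr ⇒ if q then Expr ⇒ if q then if q then Expr else Expr ⇒ if q then if q then z else Expr ⇒ if q then if q then z else z

Two distinct leftmost derivations for the same string.

Ambiguous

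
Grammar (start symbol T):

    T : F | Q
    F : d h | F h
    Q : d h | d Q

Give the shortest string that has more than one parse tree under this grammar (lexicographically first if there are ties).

length 2: d h has 2 parse trees

Two derivations of d h:
  T ⇒ F ⇒ d h
  T ⇒ Q ⇒ d h

d h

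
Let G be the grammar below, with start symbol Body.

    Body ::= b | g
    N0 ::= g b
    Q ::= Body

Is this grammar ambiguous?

(N0, Q are unreachable from Body, so their rules don't affect L(Body).) Restricted to the reachable nonterminals, every rule has the form A → t or A → t B, and no two rules for the same A share a first terminal. The grammar encodes a DFA — one run per string.

Unambiguous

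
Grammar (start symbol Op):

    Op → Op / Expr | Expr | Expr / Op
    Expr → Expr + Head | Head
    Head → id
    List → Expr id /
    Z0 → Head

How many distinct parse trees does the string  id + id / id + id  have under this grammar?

Parse trees for id + id / id + id:
  [Op [Op [Expr [Expr [Head id]] + [Head id]]] / [Expr [Expr [Head id]] + [Head id]]]
  [Op [Expr [Expr [Head id]] + [Head id]] / [Op [Expr [Expr [Head id]] + [Head id]]]]

2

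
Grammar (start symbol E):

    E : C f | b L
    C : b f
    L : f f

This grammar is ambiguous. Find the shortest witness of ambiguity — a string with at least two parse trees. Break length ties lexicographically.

b f f

length 3: b f f has 2 parse trees

Two derivations of b f f:
  E ⇒ C f ⇒ b f f
  E ⇒ b L ⇒ b f f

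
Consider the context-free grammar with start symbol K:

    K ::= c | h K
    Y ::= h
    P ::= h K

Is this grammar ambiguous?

Unambiguous

Only K is reachable from K; ignoring the rest: The reachable rules are right-linear with at most one rule per (nonterminal, next-terminal) pair. Each input token forces the next rule, so parsing is deterministic.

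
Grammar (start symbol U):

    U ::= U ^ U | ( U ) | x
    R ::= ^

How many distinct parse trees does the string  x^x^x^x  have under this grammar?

Parse trees for x^x^x^x:
  [U [U x] ^ [U [U x] ^ [U [U x] ^ [U x]]]]
  [U [U x] ^ [U [U [U x] ^ [U x]] ^ [U x]]]
  [U [U [U x] ^ [U x]] ^ [U [U x] ^ [U x]]]
  [U [U [U x] ^ [U [U x] ^ [U x]]] ^ [U x]]
  [U [U [U [U x] ^ [U x]] ^ [U x]] ^ [U x]]

5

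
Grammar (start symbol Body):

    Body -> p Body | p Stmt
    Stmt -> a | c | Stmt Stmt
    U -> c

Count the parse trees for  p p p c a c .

2

Parse trees for p p p c a c:
  [Body p [Body p [Body p [Stmt [Stmt c] [Stmt [Stmt a] [Stmt c]]]]]]
  [Body p [Body p [Body p [Stmt [Stmt [Stmt c] [Stmt a]] [Stmt c]]]]]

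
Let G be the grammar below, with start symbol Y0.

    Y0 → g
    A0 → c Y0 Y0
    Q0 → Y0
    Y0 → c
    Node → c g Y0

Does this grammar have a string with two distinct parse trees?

Unambiguous

(A0, Node, Q0 are unreachable from Y0, so their rules don't affect L(Y0).) The reachable rules are right-linear with at most one rule per (nonterminal, next-terminal) pair. Each input token forces the next rule, so parsing is deterministic.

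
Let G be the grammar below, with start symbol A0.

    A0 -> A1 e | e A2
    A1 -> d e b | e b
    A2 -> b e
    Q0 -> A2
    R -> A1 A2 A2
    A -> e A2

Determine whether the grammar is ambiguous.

Ambiguous

Witness: e b e

Derivation 1: A0 ⇒ A1 e ⇒ e b e
Derivation 2: A0 ⇒ e A2 ⇒ e b e

Two distinct leftmost derivations for the same string.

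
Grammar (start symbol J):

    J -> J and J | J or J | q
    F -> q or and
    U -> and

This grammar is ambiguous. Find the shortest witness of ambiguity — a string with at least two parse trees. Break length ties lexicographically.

q and q and q

length 1: no string has ≥2 trees
length 3: no string has ≥2 trees
length 5: q and q and q has 2 parse trees

Two derivations of q and q and q:
  J ⇒ J and J ⇒ J and J and J ⇒ q and J and J ⇒ q and q and J ⇒ q and q and q
  J ⇒ J and J ⇒ q and J ⇒ q and J and J ⇒ q and q and J ⇒ q and q and q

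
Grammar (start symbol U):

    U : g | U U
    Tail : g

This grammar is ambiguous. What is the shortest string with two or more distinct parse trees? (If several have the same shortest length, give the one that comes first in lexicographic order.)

g g g

length 1: no string has ≥2 trees
length 2: no string has ≥2 trees
length 3: g g g has 2 parse trees

Two derivations of g g g:
  U ⇒ U U ⇒ g U ⇒ g U U ⇒ g g U ⇒ g g g
  U ⇒ U U ⇒ U U U ⇒ g U U ⇒ g g U ⇒ g g g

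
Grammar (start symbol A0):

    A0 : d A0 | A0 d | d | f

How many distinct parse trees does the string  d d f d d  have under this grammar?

6

Parse trees for d d f d d:
  [A0 d [A0 d [A0 [A0 [A0 f] d] d]]]
  [A0 d [A0 [A0 d [A0 [A0 f] d]] d]]
  [A0 d [A0 [A0 [A0 d [A0 f]] d] d]]
  [A0 [A0 d [A0 d [A0 [A0 f] d]]] d]
  [A0 [A0 d [A0 [A0 d [A0 f]] d]] d]
  [A0 [A0 [A0 d [A0 d [A0 f]]] d] d]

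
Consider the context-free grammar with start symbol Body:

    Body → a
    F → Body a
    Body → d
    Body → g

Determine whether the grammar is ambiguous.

Unambiguous

(F is unreachable from Body, so its rules don't affect L(Body).) Restricted to the reachable nonterminals, every rule has the form A → t or A → t B, and no two rules for the same A share a first terminal. The grammar encodes a DFA — one run per string.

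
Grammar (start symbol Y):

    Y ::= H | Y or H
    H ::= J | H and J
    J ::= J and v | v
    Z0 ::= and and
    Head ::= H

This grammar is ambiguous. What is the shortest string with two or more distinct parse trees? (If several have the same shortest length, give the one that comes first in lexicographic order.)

v and v

length 1: no string has ≥2 trees
length 3: v and v has 2 parse trees

Two derivations of v and v:
  Y ⇒ H ⇒ J ⇒ J and v ⇒ v and v
  Y ⇒ H ⇒ H and J ⇒ J and J ⇒ v and J ⇒ v and v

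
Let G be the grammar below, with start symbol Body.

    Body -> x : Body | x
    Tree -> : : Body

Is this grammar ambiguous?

Only Body is reachable from Body; ignoring the rest: Right-recursive list with a separator: after each atom, whether the separator follows determines the rule. One parse per string.

Unambiguous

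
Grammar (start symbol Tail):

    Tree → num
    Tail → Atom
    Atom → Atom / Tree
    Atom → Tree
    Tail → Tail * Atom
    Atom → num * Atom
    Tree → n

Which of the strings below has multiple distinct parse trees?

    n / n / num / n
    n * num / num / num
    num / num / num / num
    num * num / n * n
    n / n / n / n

n / n / num / n: 1 tree
n * num / num / num: 1 tree
num / num / num / num: 1 tree
num * num / n * n: 3 trees
n / n / n / n: 1 tree

num * num / n * n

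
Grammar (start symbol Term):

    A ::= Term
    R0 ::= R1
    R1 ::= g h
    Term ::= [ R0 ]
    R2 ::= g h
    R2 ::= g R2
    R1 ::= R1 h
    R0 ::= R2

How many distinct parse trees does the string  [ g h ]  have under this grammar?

2

Parse trees for [ g h ]:
  [Term [ [R0 [R1 g h]] ]]
  [Term [ [R0 [R2 g h]] ]]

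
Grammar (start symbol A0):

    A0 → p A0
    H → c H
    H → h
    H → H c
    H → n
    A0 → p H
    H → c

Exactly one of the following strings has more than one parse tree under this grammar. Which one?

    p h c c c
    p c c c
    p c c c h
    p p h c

p c c c

p h c c c: 1 tree
p c c c: 4 trees
p c c c h: 1 tree
p p h c: 1 tree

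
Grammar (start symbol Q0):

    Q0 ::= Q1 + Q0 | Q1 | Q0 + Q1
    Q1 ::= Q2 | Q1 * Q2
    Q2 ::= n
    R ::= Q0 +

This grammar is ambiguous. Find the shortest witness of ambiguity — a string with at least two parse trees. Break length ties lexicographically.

n + n

length 1: no string has ≥2 trees
length 3: n + n has 2 parse trees

Two derivations of n + n:
  Q0 ⇒ Q1 + Q0 ⇒ Q2 + Q0 ⇒ n + Q0 ⇒ n + Q1 ⇒ n + Q2 ⇒ n + n
  Q0 ⇒ Q0 + Q1 ⇒ Q1 + Q1 ⇒ Q2 + Q1 ⇒ n + Q1 ⇒ n + Q2 ⇒ n + n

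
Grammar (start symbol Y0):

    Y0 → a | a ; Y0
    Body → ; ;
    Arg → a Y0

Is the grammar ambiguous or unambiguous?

Only Y0 is reachable from Y0; ignoring the rest: Right-recursive list with a separator: after each atom, whether the separator follows determines the rule. One parse per string.

Unambiguous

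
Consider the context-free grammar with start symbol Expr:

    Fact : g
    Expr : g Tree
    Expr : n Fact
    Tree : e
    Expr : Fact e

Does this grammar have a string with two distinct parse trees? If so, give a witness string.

Ambiguous

Witness: g e

Derivation 1: Expr ⇒ g Tree ⇒ g e
Derivation 2: Expr ⇒ Fact e ⇒ g e

Two distinct leftmost derivations for the same string.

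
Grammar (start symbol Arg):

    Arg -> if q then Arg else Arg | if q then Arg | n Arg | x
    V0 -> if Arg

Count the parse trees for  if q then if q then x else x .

Parse trees for if q then if q then x else x:
  [Arg if q then [Arg if q then [Arg x]] else [Arg x]]
  [Arg if q then [Arg if q then [Arg x] else [Arg x]]]

2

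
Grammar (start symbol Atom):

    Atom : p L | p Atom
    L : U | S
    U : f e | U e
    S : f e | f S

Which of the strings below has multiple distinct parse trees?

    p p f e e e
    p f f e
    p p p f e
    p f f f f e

p p p f e

p p f e e e: 1 tree
p f f e: 1 tree
p p p f e: 2 trees
p f f f f e: 1 tree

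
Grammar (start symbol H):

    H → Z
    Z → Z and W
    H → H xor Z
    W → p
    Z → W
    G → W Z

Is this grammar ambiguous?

Unambiguous

Only H, Z, W are reachable from H; ignoring the rest: This is a standard precedence ladder (H over Z over W), with each level left-recursive on its own operator ('xor' at H, 'and' at Z). That structure is LR(1), hence unambiguous.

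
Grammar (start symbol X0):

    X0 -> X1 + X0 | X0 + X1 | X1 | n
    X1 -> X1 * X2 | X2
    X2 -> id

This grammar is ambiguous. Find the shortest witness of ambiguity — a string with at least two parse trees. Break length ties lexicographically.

length 1: no string has ≥2 trees
length 3: id + id has 2 parse trees

Two derivations of id + id:
  X0 ⇒ X1 + X0 ⇒ X2 + X0 ⇒ id + X0 ⇒ id + X1 ⇒ id + X2 ⇒ id + id
  X0 ⇒ X0 + X1 ⇒ X1 + X1 ⇒ X2 + X1 ⇒ id + X1 ⇒ id + X2 ⇒ id + id

id + id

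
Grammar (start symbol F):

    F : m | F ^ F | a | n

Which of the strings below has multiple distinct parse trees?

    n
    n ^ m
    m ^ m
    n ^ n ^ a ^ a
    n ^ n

n: 1 tree
n ^ m: 1 tree
m ^ m: 1 tree
n ^ n ^ a ^ a: 5 trees
n ^ n: 1 tree

n ^ n ^ a ^ a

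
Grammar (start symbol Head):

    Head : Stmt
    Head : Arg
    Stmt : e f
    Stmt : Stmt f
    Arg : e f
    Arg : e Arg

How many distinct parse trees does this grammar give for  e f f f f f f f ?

1

Parse trees for e f f f f f f f:
  [Head [Stmt [Stmt [Stmt [Stmt [Stmt [Stmt [Stmt e f] f] f] f] f] f] f]]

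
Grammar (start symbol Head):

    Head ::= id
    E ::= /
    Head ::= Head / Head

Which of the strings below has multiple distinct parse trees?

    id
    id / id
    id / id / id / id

id: 1 tree
id / id: 1 tree
id / id / id / id: 5 trees

id / id / id / id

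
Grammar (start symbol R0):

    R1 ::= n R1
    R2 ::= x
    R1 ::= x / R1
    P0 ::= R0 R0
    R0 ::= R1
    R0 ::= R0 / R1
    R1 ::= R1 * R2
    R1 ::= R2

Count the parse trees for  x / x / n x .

Parse trees for x / x / n x:
  [R0 [R1 x / [R1 x / [R1 n [R1 [R2 x]]]]]]
  [R0 [R0 [R1 [R2 x]]] / [R1 x / [R1 n [R1 [R2 x]]]]]
  [R0 [R0 [R1 x / [R1 [R2 x]]]] / [R1 n [R1 [R2 x]]]]
  [R0 [R0 [R0 [R1 [R2 x]]] / [R1 [R2 x]]] / [R1 n [R1 [R2 x]]]]

4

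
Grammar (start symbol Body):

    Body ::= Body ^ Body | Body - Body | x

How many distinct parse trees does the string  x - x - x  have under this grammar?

Parse trees for x - x - x:
  [Body [Body x] - [Body [Body x] - [Body x]]]
  [Body [Body [Body x] - [Body x]] - [Body x]]

2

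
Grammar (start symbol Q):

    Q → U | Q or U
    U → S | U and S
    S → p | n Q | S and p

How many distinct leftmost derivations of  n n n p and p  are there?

Parse trees for n n n p and p:
  [Q [U [S n [Q [U [S n [Q [U [S n [Q [U [S [S p] and p]]]]]]]]]]]]
  [Q [U [S n [Q [U [S n [Q [U [S n [Q [U [U [S p]] and [S p]]]]]]]]]]]]
  [Q [U [S n [Q [U [S n [Q [U [S [S n [Q [U [S p]]]] and p]]]]]]]]]
  [Q [U [S n [Q [U [S n [Q [U [U [S n [Q [U [S p]]]]] and [S p]]]]]]]]]
  [Q [U [S n [Q [U [S [S n [Q [U [S n [Q [U [S p]]]]]]] and p]]]]]]
  [Q [U [S n [Q [U [U [S n [Q [U [S n [Q [U [S p]]]]]]]] and [S p]]]]]]
  [Q [U [S [S n [Q [U [S n [Q [U [S n [Q [U [S p]]]]]]]]]] and p]]]
  [Q [U [U [S n [Q [U [S n [Q [U [S n [Q [U [S p]]]]]]]]]]] and [S p]]]

8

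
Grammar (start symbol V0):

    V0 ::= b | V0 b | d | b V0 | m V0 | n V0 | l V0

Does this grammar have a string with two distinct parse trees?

Witness: b b

Derivation 1: V0 ⇒ V0 b ⇒ b b
Derivation 2: V0 ⇒ b V0 ⇒ b b

Two distinct leftmost derivations for the same string.

Ambiguous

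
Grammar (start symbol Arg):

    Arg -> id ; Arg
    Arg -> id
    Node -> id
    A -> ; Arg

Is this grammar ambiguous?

Only Arg is reachable from Arg; ignoring the rest: Right-recursive list with a separator: after each atom, whether the separator follows determines the rule. One parse per string.

Unambiguous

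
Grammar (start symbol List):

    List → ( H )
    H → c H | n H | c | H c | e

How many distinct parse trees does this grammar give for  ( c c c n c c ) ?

6

Parse trees for ( c c c n c c ):
  [List ( [H c [H c [H c [H n [H c [H c]]]]]] )]
  [List ( [H c [H c [H c [H n [H [H c] c]]]]] )]
  [List ( [H c [H c [H c [H [H n [H c]] c]]]] )]
  [List ( [H c [H c [H [H c [H n [H c]]] c]]] )]
  [List ( [H c [H [H c [H c [H n [H c]]]] c]] )]
  [List ( [H [H c [H c [H c [H n [H c]]]]] c] )]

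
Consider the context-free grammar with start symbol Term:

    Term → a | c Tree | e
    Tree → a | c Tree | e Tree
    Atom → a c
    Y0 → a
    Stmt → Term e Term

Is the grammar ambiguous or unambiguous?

Only Term, Tree are reachable from Term; ignoring the rest: Each reachable nonterminal has at most one production per leading terminal, and all productions are right-linear; the derivation is determined token-by-token.

Unambiguous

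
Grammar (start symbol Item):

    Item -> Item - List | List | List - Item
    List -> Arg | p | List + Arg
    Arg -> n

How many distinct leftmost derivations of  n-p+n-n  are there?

4

Parse trees for n-p+n-n:
  [Item [Item [Item [List [Arg n]]] - [List [List p] + [Arg n]]] - [List [Arg n]]]
  [Item [Item [List [Arg n]] - [Item [List [List p] + [Arg n]]]] - [List [Arg n]]]
  [Item [List [Arg n]] - [Item [Item [List [List p] + [Arg n]]] - [List [Arg n]]]]
  [Item [List [Arg n]] - [Item [List [List p] + [Arg n]] - [Item [List [Arg n]]]]]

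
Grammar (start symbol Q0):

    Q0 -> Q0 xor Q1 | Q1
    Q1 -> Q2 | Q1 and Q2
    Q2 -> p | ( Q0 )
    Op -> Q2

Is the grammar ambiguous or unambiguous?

Unambiguous

(Op is unreachable from Q0, so its rules don't affect L(Q0).) This is a standard precedence ladder (Q0 over Q1 over Q2), with each level left-recursive on its own operator ('xor' at Q0, 'and' at Q1). That structure is LR(1), hence unambiguous.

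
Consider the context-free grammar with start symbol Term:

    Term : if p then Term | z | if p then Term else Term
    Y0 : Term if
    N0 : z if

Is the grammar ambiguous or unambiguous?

Witness: if p then if p then z else z

Derivation 1: Term ⇒ if p then Term ⇒ if p then if p then Term else Term ⇒ if p then if p then z else Term ⇒ if p then if p then z else z
Derivation 2: Term ⇒ if p then Term else Term ⇒ if p then if p then Term else Term ⇒ if p then if p then z else Term ⇒ if p then if p then z else z

Two distinct leftmost derivations for the same string.

Ambiguous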